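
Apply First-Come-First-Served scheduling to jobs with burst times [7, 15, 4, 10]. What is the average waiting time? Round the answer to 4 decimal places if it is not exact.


FCFS order (as given): [7, 15, 4, 10]
Waiting times:
  Job 1: wait = 0
  Job 2: wait = 7
  Job 3: wait = 22
  Job 4: wait = 26
Sum of waiting times = 55
Average waiting time = 55/4 = 13.75

13.75


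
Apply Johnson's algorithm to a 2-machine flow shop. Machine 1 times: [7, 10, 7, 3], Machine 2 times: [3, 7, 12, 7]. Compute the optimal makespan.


Apply Johnson's rule:
  Group 1 (a <= b): [(4, 3, 7), (3, 7, 12)]
  Group 2 (a > b): [(2, 10, 7), (1, 7, 3)]
Optimal job order: [4, 3, 2, 1]
Schedule:
  Job 4: M1 done at 3, M2 done at 10
  Job 3: M1 done at 10, M2 done at 22
  Job 2: M1 done at 20, M2 done at 29
  Job 1: M1 done at 27, M2 done at 32
Makespan = 32

32


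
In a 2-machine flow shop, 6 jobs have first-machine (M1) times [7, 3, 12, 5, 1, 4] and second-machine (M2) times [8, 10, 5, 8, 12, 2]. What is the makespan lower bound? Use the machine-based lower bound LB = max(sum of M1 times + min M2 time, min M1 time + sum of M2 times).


LB1 = sum(M1 times) + min(M2 times) = 32 + 2 = 34
LB2 = min(M1 times) + sum(M2 times) = 1 + 45 = 46
Lower bound = max(LB1, LB2) = max(34, 46) = 46

46


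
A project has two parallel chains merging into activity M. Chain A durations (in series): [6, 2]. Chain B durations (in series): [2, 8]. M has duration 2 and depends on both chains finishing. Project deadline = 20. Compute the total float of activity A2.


Forward pass: ES(A2) = sum of predecessors on chain A = 6
EF = ES + duration = 6 + 2 = 8
Backward pass: LF(M) = deadline = 20; LS(M) = 20 - 2 = 18
LF(A2) = LS(M) - sum(successors on chain A) = 18 - 0 = 18
LS = LF - duration = 18 - 2 = 16
Total float = LS - ES = 16 - 6 = 10

10


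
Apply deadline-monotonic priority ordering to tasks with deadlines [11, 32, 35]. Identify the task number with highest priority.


Sort tasks by relative deadline (ascending):
  Task 1: deadline = 11
  Task 2: deadline = 32
  Task 3: deadline = 35
Priority order (highest first): [1, 2, 3]
Highest priority task = 1

1


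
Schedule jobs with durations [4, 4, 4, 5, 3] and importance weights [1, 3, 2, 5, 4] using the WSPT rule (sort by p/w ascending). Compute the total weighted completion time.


Compute p/w ratios and sort ascending (WSPT): [(3, 4), (5, 5), (4, 3), (4, 2), (4, 1)]
Compute weighted completion times:
  Job (p=3,w=4): C=3, w*C=4*3=12
  Job (p=5,w=5): C=8, w*C=5*8=40
  Job (p=4,w=3): C=12, w*C=3*12=36
  Job (p=4,w=2): C=16, w*C=2*16=32
  Job (p=4,w=1): C=20, w*C=1*20=20
Total weighted completion time = 140

140


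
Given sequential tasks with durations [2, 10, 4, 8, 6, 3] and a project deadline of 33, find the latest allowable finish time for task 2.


LF(activity 2) = deadline - sum of successor durations
Successors: activities 3 through 6 with durations [4, 8, 6, 3]
Sum of successor durations = 21
LF = 33 - 21 = 12

12


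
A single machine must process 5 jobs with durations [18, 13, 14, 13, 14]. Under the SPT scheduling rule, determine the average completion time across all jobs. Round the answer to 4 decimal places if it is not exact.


Sort jobs by processing time (SPT order): [13, 13, 14, 14, 18]
Compute completion times sequentially:
  Job 1: processing = 13, completes at 13
  Job 2: processing = 13, completes at 26
  Job 3: processing = 14, completes at 40
  Job 4: processing = 14, completes at 54
  Job 5: processing = 18, completes at 72
Sum of completion times = 205
Average completion time = 205/5 = 41.0

41.0


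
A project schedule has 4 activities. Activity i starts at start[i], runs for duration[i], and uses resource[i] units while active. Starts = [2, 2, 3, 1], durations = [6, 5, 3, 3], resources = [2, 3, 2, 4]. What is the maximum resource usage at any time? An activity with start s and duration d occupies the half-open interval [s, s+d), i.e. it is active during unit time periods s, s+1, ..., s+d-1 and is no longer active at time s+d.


Each activity i is active on [start_i, start_i + duration_i).
Compute total resource usage per time slot:
  t=0: active resources = [], total = 0
  t=1: active resources = [4], total = 4
  t=2: active resources = [2, 3, 4], total = 9
  t=3: active resources = [2, 3, 2, 4], total = 11
  t=4: active resources = [2, 3, 2], total = 7
  t=5: active resources = [2, 3, 2], total = 7
  t=6: active resources = [2, 3], total = 5
  t=7: active resources = [2], total = 2
Peak resource demand = 11

11


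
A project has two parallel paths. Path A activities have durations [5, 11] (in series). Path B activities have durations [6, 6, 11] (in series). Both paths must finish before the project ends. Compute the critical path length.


Path A total = 5 + 11 = 16
Path B total = 6 + 6 + 11 = 23
Critical path = longest path = max(16, 23) = 23

23


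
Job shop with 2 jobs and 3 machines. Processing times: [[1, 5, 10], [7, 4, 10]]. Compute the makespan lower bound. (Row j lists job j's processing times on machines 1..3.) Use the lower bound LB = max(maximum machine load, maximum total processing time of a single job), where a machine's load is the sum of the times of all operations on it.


Machine loads:
  Machine 1: 1 + 7 = 8
  Machine 2: 5 + 4 = 9
  Machine 3: 10 + 10 = 20
Max machine load = 20
Job totals:
  Job 1: 16
  Job 2: 21
Max job total = 21
Lower bound = max(20, 21) = 21

21


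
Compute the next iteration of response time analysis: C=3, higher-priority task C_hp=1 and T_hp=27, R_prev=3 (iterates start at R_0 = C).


R_next = C + ceil(R_prev / T_hp) * C_hp
ceil(3 / 27) = ceil(0.1111) = 1
Interference = 1 * 1 = 1
R_next = 3 + 1 = 4

4


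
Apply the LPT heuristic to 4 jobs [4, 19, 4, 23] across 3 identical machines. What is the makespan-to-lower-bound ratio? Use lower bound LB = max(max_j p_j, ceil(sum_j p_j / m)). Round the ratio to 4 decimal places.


LPT order: [23, 19, 4, 4]
Machine loads after assignment: [23, 19, 8]
LPT makespan = 23
Lower bound = max(max_job, ceil(total/3)) = max(23, 17) = 23
Ratio = 23 / 23 = 1.0

1.0


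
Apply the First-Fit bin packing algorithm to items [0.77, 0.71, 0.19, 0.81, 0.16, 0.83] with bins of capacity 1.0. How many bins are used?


Place items sequentially using First-Fit:
  Item 0.77 -> new Bin 1
  Item 0.71 -> new Bin 2
  Item 0.19 -> Bin 1 (now 0.96)
  Item 0.81 -> new Bin 3
  Item 0.16 -> Bin 2 (now 0.87)
  Item 0.83 -> new Bin 4
Total bins used = 4

4


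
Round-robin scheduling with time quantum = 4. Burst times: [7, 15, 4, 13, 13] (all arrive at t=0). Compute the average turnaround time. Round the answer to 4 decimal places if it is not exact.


Time quantum = 4
Execution trace:
  J1 runs 4 units, time = 4
  J2 runs 4 units, time = 8
  J3 runs 4 units, time = 12
  J4 runs 4 units, time = 16
  J5 runs 4 units, time = 20
  J1 runs 3 units, time = 23
  J2 runs 4 units, time = 27
  J4 runs 4 units, time = 31
  J5 runs 4 units, time = 35
  J2 runs 4 units, time = 39
  J4 runs 4 units, time = 43
  J5 runs 4 units, time = 47
  J2 runs 3 units, time = 50
  J4 runs 1 units, time = 51
  J5 runs 1 units, time = 52
Finish times: [23, 50, 12, 51, 52]
Average turnaround = 188/5 = 37.6

37.6


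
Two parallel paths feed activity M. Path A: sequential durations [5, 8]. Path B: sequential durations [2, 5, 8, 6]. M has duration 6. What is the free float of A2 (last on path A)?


ES(A2) = sum of predecessors on chain A = 5
EF(A2) = ES + duration = 5 + 8 = 13
Successor of A2 is M. ES(M) = max(sum(A), sum(B)) = max(13, 21) = 21
Free float = ES(successor) - EF(current) = 21 - 13 = 8

8


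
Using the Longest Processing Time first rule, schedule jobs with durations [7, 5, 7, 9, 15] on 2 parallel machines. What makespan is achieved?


Sort jobs in decreasing order (LPT): [15, 9, 7, 7, 5]
Assign each job to the least loaded machine:
  Machine 1: jobs [15, 7], load = 22
  Machine 2: jobs [9, 7, 5], load = 21
Makespan = max load = 22

22


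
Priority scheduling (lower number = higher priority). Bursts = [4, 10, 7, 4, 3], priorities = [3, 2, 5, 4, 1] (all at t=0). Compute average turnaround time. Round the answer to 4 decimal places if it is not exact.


Sort by priority (ascending = highest first):
Order: [(1, 3), (2, 10), (3, 4), (4, 4), (5, 7)]
Completion times:
  Priority 1, burst=3, C=3
  Priority 2, burst=10, C=13
  Priority 3, burst=4, C=17
  Priority 4, burst=4, C=21
  Priority 5, burst=7, C=28
Average turnaround = 82/5 = 16.4

16.4


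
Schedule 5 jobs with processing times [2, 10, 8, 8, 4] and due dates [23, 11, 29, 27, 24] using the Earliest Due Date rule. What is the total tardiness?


Sort by due date (EDD order): [(10, 11), (2, 23), (4, 24), (8, 27), (8, 29)]
Compute completion times and tardiness:
  Job 1: p=10, d=11, C=10, tardiness=max(0,10-11)=0
  Job 2: p=2, d=23, C=12, tardiness=max(0,12-23)=0
  Job 3: p=4, d=24, C=16, tardiness=max(0,16-24)=0
  Job 4: p=8, d=27, C=24, tardiness=max(0,24-27)=0
  Job 5: p=8, d=29, C=32, tardiness=max(0,32-29)=3
Total tardiness = 3

3


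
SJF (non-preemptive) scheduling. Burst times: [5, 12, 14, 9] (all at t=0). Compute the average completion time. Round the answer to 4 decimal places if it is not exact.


SJF order (ascending): [5, 9, 12, 14]
Completion times:
  Job 1: burst=5, C=5
  Job 2: burst=9, C=14
  Job 3: burst=12, C=26
  Job 4: burst=14, C=40
Average completion = 85/4 = 21.25

21.25


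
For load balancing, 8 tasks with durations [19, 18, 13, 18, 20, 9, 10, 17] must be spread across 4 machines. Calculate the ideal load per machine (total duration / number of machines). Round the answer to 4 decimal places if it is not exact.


Total processing time = 19 + 18 + 13 + 18 + 20 + 9 + 10 + 17 = 124
Number of machines = 4
Ideal balanced load = 124 / 4 = 31.0

31.0


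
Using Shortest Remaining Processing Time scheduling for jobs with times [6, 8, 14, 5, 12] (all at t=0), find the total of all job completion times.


Since all jobs arrive at t=0, SRPT equals SPT ordering.
SPT order: [5, 6, 8, 12, 14]
Completion times:
  Job 1: p=5, C=5
  Job 2: p=6, C=11
  Job 3: p=8, C=19
  Job 4: p=12, C=31
  Job 5: p=14, C=45
Total completion time = 5 + 11 + 19 + 31 + 45 = 111

111


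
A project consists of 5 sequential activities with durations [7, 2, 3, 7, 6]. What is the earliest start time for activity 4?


Activity 4 starts after activities 1 through 3 complete.
Predecessor durations: [7, 2, 3]
ES = 7 + 2 + 3 = 12

12


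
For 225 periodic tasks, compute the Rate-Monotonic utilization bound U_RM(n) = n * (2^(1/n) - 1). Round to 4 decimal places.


Compute 2^(1/225) = 1.0030854042
Subtract 1: 1.0030854042 - 1 = 0.0030854042
Multiply by n: 225 * 0.0030854042 = 0.6942159450
Round to 4 dp: 0.6942

0.6942


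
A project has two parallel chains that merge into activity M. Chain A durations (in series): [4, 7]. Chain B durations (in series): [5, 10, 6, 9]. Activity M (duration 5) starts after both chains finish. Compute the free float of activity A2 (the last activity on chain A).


ES(A2) = sum of predecessors on chain A = 4
EF(A2) = ES + duration = 4 + 7 = 11
Successor of A2 is M. ES(M) = max(sum(A), sum(B)) = max(11, 30) = 30
Free float = ES(successor) - EF(current) = 30 - 11 = 19

19


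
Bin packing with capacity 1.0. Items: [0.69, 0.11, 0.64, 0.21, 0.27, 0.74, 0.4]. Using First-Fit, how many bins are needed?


Place items sequentially using First-Fit:
  Item 0.69 -> new Bin 1
  Item 0.11 -> Bin 1 (now 0.8)
  Item 0.64 -> new Bin 2
  Item 0.21 -> Bin 2 (now 0.85)
  Item 0.27 -> new Bin 3
  Item 0.74 -> new Bin 4
  Item 0.4 -> Bin 3 (now 0.67)
Total bins used = 4

4


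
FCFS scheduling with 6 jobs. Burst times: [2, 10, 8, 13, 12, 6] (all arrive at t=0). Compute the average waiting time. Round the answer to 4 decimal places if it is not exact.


FCFS order (as given): [2, 10, 8, 13, 12, 6]
Waiting times:
  Job 1: wait = 0
  Job 2: wait = 2
  Job 3: wait = 12
  Job 4: wait = 20
  Job 5: wait = 33
  Job 6: wait = 45
Sum of waiting times = 112
Average waiting time = 112/6 = 18.6667

18.6667


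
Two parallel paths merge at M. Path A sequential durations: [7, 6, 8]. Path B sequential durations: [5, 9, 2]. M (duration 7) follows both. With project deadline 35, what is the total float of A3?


Forward pass: ES(A3) = sum of predecessors on chain A = 13
EF = ES + duration = 13 + 8 = 21
Backward pass: LF(M) = deadline = 35; LS(M) = 35 - 7 = 28
LF(A3) = LS(M) - sum(successors on chain A) = 28 - 0 = 28
LS = LF - duration = 28 - 8 = 20
Total float = LS - ES = 20 - 13 = 7

7


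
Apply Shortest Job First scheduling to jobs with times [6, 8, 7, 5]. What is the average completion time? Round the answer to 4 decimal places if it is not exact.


SJF order (ascending): [5, 6, 7, 8]
Completion times:
  Job 1: burst=5, C=5
  Job 2: burst=6, C=11
  Job 3: burst=7, C=18
  Job 4: burst=8, C=26
Average completion = 60/4 = 15.0

15.0


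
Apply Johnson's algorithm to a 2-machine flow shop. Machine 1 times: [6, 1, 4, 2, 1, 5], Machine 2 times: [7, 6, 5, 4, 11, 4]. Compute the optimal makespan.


Apply Johnson's rule:
  Group 1 (a <= b): [(2, 1, 6), (5, 1, 11), (4, 2, 4), (3, 4, 5), (1, 6, 7)]
  Group 2 (a > b): [(6, 5, 4)]
Optimal job order: [2, 5, 4, 3, 1, 6]
Schedule:
  Job 2: M1 done at 1, M2 done at 7
  Job 5: M1 done at 2, M2 done at 18
  Job 4: M1 done at 4, M2 done at 22
  Job 3: M1 done at 8, M2 done at 27
  Job 1: M1 done at 14, M2 done at 34
  Job 6: M1 done at 19, M2 done at 38
Makespan = 38

38


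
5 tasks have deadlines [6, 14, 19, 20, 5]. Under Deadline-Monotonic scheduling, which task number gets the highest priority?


Sort tasks by relative deadline (ascending):
  Task 5: deadline = 5
  Task 1: deadline = 6
  Task 2: deadline = 14
  Task 3: deadline = 19
  Task 4: deadline = 20
Priority order (highest first): [5, 1, 2, 3, 4]
Highest priority task = 5

5


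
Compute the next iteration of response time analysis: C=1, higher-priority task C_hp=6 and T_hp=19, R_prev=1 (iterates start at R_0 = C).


R_next = C + ceil(R_prev / T_hp) * C_hp
ceil(1 / 19) = ceil(0.0526) = 1
Interference = 1 * 6 = 6
R_next = 1 + 6 = 7

7


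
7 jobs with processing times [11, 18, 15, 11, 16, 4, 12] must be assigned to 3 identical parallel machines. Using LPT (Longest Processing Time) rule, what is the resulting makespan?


Sort jobs in decreasing order (LPT): [18, 16, 15, 12, 11, 11, 4]
Assign each job to the least loaded machine:
  Machine 1: jobs [18, 11], load = 29
  Machine 2: jobs [16, 11, 4], load = 31
  Machine 3: jobs [15, 12], load = 27
Makespan = max load = 31

31


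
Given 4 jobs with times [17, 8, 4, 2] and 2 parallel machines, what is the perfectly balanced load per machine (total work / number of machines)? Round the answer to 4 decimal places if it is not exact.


Total processing time = 17 + 8 + 4 + 2 = 31
Number of machines = 2
Ideal balanced load = 31 / 2 = 15.5

15.5


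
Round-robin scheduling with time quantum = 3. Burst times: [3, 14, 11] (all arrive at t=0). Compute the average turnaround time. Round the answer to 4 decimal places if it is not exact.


Time quantum = 3
Execution trace:
  J1 runs 3 units, time = 3
  J2 runs 3 units, time = 6
  J3 runs 3 units, time = 9
  J2 runs 3 units, time = 12
  J3 runs 3 units, time = 15
  J2 runs 3 units, time = 18
  J3 runs 3 units, time = 21
  J2 runs 3 units, time = 24
  J3 runs 2 units, time = 26
  J2 runs 2 units, time = 28
Finish times: [3, 28, 26]
Average turnaround = 57/3 = 19.0

19.0


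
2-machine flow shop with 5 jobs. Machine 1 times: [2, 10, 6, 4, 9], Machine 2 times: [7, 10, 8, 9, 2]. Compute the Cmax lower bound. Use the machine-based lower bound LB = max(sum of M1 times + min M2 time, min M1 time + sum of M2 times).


LB1 = sum(M1 times) + min(M2 times) = 31 + 2 = 33
LB2 = min(M1 times) + sum(M2 times) = 2 + 36 = 38
Lower bound = max(LB1, LB2) = max(33, 38) = 38

38


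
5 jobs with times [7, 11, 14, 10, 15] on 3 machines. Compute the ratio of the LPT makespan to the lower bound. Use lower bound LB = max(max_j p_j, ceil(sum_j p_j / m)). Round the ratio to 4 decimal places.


LPT order: [15, 14, 11, 10, 7]
Machine loads after assignment: [15, 21, 21]
LPT makespan = 21
Lower bound = max(max_job, ceil(total/3)) = max(15, 19) = 19
Ratio = 21 / 19 = 1.1053

1.1053


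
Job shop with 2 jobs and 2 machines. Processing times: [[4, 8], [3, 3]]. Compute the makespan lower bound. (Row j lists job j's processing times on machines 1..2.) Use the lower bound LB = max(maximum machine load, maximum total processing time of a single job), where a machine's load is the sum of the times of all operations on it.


Machine loads:
  Machine 1: 4 + 3 = 7
  Machine 2: 8 + 3 = 11
Max machine load = 11
Job totals:
  Job 1: 12
  Job 2: 6
Max job total = 12
Lower bound = max(11, 12) = 12

12


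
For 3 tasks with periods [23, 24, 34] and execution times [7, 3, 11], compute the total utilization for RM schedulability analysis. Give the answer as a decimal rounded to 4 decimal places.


Compute individual utilizations (exact fractions):
  Task 1: C/T = 7/23 (approx. 0.3043)
  Task 2: C/T = 3/24 = 1/8 (approx. 0.125)
  Task 3: C/T = 11/34 (approx. 0.3235)
Total utilization U = 7/23 + 1/8 + 11/34 = 2355/3128
Rounded to 4 decimal places: U = 0.7529
RM (Liu & Layland) bound for 3 tasks = 0.779763; compare with U = 2355/3128 (approx. 0.752877)
U <= bound, so schedulable by RM sufficient condition.

0.7529


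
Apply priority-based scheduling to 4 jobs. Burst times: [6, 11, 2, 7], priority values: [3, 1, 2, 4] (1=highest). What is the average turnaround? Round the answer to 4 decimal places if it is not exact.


Sort by priority (ascending = highest first):
Order: [(1, 11), (2, 2), (3, 6), (4, 7)]
Completion times:
  Priority 1, burst=11, C=11
  Priority 2, burst=2, C=13
  Priority 3, burst=6, C=19
  Priority 4, burst=7, C=26
Average turnaround = 69/4 = 17.25

17.25


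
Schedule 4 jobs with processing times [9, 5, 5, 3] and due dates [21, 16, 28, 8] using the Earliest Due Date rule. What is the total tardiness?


Sort by due date (EDD order): [(3, 8), (5, 16), (9, 21), (5, 28)]
Compute completion times and tardiness:
  Job 1: p=3, d=8, C=3, tardiness=max(0,3-8)=0
  Job 2: p=5, d=16, C=8, tardiness=max(0,8-16)=0
  Job 3: p=9, d=21, C=17, tardiness=max(0,17-21)=0
  Job 4: p=5, d=28, C=22, tardiness=max(0,22-28)=0
Total tardiness = 0

0


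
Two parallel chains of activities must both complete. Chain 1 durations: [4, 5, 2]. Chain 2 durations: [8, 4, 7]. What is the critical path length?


Path A total = 4 + 5 + 2 = 11
Path B total = 8 + 4 + 7 = 19
Critical path = longest path = max(11, 19) = 19

19


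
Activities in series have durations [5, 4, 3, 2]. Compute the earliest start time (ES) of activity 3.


Activity 3 starts after activities 1 through 2 complete.
Predecessor durations: [5, 4]
ES = 5 + 4 = 9

9


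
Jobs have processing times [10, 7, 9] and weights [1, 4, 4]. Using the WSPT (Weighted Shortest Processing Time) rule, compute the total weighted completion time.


Compute p/w ratios and sort ascending (WSPT): [(7, 4), (9, 4), (10, 1)]
Compute weighted completion times:
  Job (p=7,w=4): C=7, w*C=4*7=28
  Job (p=9,w=4): C=16, w*C=4*16=64
  Job (p=10,w=1): C=26, w*C=1*26=26
Total weighted completion time = 118

118


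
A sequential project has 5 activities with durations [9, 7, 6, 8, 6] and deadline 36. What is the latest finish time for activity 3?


LF(activity 3) = deadline - sum of successor durations
Successors: activities 4 through 5 with durations [8, 6]
Sum of successor durations = 14
LF = 36 - 14 = 22

22


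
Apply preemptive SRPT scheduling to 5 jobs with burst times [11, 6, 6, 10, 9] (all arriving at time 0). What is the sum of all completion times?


Since all jobs arrive at t=0, SRPT equals SPT ordering.
SPT order: [6, 6, 9, 10, 11]
Completion times:
  Job 1: p=6, C=6
  Job 2: p=6, C=12
  Job 3: p=9, C=21
  Job 4: p=10, C=31
  Job 5: p=11, C=42
Total completion time = 6 + 12 + 21 + 31 + 42 = 112

112


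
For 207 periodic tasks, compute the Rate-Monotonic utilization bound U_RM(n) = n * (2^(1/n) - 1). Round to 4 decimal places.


Compute 2^(1/207) = 1.0033541497
Subtract 1: 1.0033541497 - 1 = 0.0033541497
Multiply by n: 207 * 0.0033541497 = 0.6943089879
Round to 4 dp: 0.6943

0.6943


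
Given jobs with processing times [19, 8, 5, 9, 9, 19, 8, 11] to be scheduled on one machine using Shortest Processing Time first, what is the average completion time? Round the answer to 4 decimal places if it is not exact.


Sort jobs by processing time (SPT order): [5, 8, 8, 9, 9, 11, 19, 19]
Compute completion times sequentially:
  Job 1: processing = 5, completes at 5
  Job 2: processing = 8, completes at 13
  Job 3: processing = 8, completes at 21
  Job 4: processing = 9, completes at 30
  Job 5: processing = 9, completes at 39
  Job 6: processing = 11, completes at 50
  Job 7: processing = 19, completes at 69
  Job 8: processing = 19, completes at 88
Sum of completion times = 315
Average completion time = 315/8 = 39.375

39.375


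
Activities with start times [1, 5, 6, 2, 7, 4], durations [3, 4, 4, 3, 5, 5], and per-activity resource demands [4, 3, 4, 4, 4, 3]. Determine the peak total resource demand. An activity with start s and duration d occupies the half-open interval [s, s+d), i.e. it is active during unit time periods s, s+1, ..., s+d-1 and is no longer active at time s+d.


Each activity i is active on [start_i, start_i + duration_i).
Compute total resource usage per time slot:
  t=0: active resources = [], total = 0
  t=1: active resources = [4], total = 4
  t=2: active resources = [4, 4], total = 8
  t=3: active resources = [4, 4], total = 8
  t=4: active resources = [4, 3], total = 7
  t=5: active resources = [3, 3], total = 6
  t=6: active resources = [3, 4, 3], total = 10
  t=7: active resources = [3, 4, 4, 3], total = 14
  t=8: active resources = [3, 4, 4, 3], total = 14
  t=9: active resources = [4, 4], total = 8
  t=10: active resources = [4], total = 4
  t=11: active resources = [4], total = 4
Peak resource demand = 14

14


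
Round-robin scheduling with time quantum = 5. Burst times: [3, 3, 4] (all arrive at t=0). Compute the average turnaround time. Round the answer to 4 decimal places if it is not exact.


Time quantum = 5
Execution trace:
  J1 runs 3 units, time = 3
  J2 runs 3 units, time = 6
  J3 runs 4 units, time = 10
Finish times: [3, 6, 10]
Average turnaround = 19/3 = 6.3333

6.3333


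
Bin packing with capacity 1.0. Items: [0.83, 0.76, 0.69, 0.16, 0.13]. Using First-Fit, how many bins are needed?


Place items sequentially using First-Fit:
  Item 0.83 -> new Bin 1
  Item 0.76 -> new Bin 2
  Item 0.69 -> new Bin 3
  Item 0.16 -> Bin 1 (now 0.99)
  Item 0.13 -> Bin 2 (now 0.89)
Total bins used = 3

3


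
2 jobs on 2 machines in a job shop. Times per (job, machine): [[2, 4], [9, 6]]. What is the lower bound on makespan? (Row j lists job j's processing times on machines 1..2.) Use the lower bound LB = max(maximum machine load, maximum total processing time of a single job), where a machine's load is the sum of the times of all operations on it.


Machine loads:
  Machine 1: 2 + 9 = 11
  Machine 2: 4 + 6 = 10
Max machine load = 11
Job totals:
  Job 1: 6
  Job 2: 15
Max job total = 15
Lower bound = max(11, 15) = 15

15


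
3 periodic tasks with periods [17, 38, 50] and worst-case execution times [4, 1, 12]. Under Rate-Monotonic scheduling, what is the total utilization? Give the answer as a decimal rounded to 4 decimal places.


Compute individual utilizations (exact fractions):
  Task 1: C/T = 4/17 (approx. 0.2353)
  Task 2: C/T = 1/38 (approx. 0.0263)
  Task 3: C/T = 12/50 = 6/25 (approx. 0.24)
Total utilization U = 4/17 + 1/38 + 6/25 = 8101/16150
Rounded to 4 decimal places: U = 0.5016
RM (Liu & Layland) bound for 3 tasks = 0.779763; compare with U = 8101/16150 (approx. 0.501610)
U <= bound, so schedulable by RM sufficient condition.

0.5016


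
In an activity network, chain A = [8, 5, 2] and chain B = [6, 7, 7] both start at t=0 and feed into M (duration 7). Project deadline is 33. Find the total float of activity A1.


Forward pass: ES(A1) = sum of predecessors on chain A = 0
EF = ES + duration = 0 + 8 = 8
Backward pass: LF(M) = deadline = 33; LS(M) = 33 - 7 = 26
LF(A1) = LS(M) - sum(successors on chain A) = 26 - 7 = 19
LS = LF - duration = 19 - 8 = 11
Total float = LS - ES = 11 - 0 = 11

11


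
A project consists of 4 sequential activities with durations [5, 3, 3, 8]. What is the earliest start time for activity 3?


Activity 3 starts after activities 1 through 2 complete.
Predecessor durations: [5, 3]
ES = 5 + 3 = 8

8


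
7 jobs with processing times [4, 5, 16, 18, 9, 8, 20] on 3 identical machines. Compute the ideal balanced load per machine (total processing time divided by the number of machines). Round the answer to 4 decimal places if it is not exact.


Total processing time = 4 + 5 + 16 + 18 + 9 + 8 + 20 = 80
Number of machines = 3
Ideal balanced load = 80 / 3 = 26.6667

26.6667


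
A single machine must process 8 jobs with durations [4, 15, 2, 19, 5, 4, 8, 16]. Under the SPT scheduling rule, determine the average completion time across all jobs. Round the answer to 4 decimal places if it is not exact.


Sort jobs by processing time (SPT order): [2, 4, 4, 5, 8, 15, 16, 19]
Compute completion times sequentially:
  Job 1: processing = 2, completes at 2
  Job 2: processing = 4, completes at 6
  Job 3: processing = 4, completes at 10
  Job 4: processing = 5, completes at 15
  Job 5: processing = 8, completes at 23
  Job 6: processing = 15, completes at 38
  Job 7: processing = 16, completes at 54
  Job 8: processing = 19, completes at 73
Sum of completion times = 221
Average completion time = 221/8 = 27.625

27.625


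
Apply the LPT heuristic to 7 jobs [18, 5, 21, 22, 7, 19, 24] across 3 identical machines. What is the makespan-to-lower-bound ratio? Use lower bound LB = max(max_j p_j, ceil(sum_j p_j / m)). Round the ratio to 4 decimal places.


LPT order: [24, 22, 21, 19, 18, 7, 5]
Machine loads after assignment: [36, 40, 40]
LPT makespan = 40
Lower bound = max(max_job, ceil(total/3)) = max(24, 39) = 39
Ratio = 40 / 39 = 1.0256

1.0256


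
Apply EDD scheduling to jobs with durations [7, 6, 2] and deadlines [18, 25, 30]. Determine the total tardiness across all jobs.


Sort by due date (EDD order): [(7, 18), (6, 25), (2, 30)]
Compute completion times and tardiness:
  Job 1: p=7, d=18, C=7, tardiness=max(0,7-18)=0
  Job 2: p=6, d=25, C=13, tardiness=max(0,13-25)=0
  Job 3: p=2, d=30, C=15, tardiness=max(0,15-30)=0
Total tardiness = 0

0


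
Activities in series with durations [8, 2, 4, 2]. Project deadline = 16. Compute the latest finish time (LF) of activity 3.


LF(activity 3) = deadline - sum of successor durations
Successors: activities 4 through 4 with durations [2]
Sum of successor durations = 2
LF = 16 - 2 = 14

14


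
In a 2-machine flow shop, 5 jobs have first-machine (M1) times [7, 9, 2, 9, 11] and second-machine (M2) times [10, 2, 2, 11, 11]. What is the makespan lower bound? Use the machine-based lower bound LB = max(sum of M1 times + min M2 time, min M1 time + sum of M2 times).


LB1 = sum(M1 times) + min(M2 times) = 38 + 2 = 40
LB2 = min(M1 times) + sum(M2 times) = 2 + 36 = 38
Lower bound = max(LB1, LB2) = max(40, 38) = 40

40


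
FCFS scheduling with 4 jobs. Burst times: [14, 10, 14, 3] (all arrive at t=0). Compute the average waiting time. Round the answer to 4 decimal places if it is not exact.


FCFS order (as given): [14, 10, 14, 3]
Waiting times:
  Job 1: wait = 0
  Job 2: wait = 14
  Job 3: wait = 24
  Job 4: wait = 38
Sum of waiting times = 76
Average waiting time = 76/4 = 19.0

19.0


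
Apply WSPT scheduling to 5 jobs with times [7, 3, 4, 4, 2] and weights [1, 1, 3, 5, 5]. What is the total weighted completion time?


Compute p/w ratios and sort ascending (WSPT): [(2, 5), (4, 5), (4, 3), (3, 1), (7, 1)]
Compute weighted completion times:
  Job (p=2,w=5): C=2, w*C=5*2=10
  Job (p=4,w=5): C=6, w*C=5*6=30
  Job (p=4,w=3): C=10, w*C=3*10=30
  Job (p=3,w=1): C=13, w*C=1*13=13
  Job (p=7,w=1): C=20, w*C=1*20=20
Total weighted completion time = 103

103


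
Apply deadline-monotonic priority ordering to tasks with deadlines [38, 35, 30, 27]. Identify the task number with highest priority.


Sort tasks by relative deadline (ascending):
  Task 4: deadline = 27
  Task 3: deadline = 30
  Task 2: deadline = 35
  Task 1: deadline = 38
Priority order (highest first): [4, 3, 2, 1]
Highest priority task = 4

4


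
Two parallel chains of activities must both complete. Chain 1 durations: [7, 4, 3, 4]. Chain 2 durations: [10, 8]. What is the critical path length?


Path A total = 7 + 4 + 3 + 4 = 18
Path B total = 10 + 8 = 18
Critical path = longest path = max(18, 18) = 18

18


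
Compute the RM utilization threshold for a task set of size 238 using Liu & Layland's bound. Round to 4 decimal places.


Compute 2^(1/238) = 1.0029166282
Subtract 1: 1.0029166282 - 1 = 0.0029166282
Multiply by n: 238 * 0.0029166282 = 0.6941575116
Round to 4 dp: 0.6942

0.6942


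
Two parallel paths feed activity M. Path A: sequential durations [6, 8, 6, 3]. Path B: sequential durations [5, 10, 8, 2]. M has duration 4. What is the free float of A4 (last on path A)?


ES(A4) = sum of predecessors on chain A = 20
EF(A4) = ES + duration = 20 + 3 = 23
Successor of A4 is M. ES(M) = max(sum(A), sum(B)) = max(23, 25) = 25
Free float = ES(successor) - EF(current) = 25 - 23 = 2

2


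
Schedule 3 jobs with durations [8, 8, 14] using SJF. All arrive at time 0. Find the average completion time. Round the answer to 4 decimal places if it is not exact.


SJF order (ascending): [8, 8, 14]
Completion times:
  Job 1: burst=8, C=8
  Job 2: burst=8, C=16
  Job 3: burst=14, C=30
Average completion = 54/3 = 18.0

18.0


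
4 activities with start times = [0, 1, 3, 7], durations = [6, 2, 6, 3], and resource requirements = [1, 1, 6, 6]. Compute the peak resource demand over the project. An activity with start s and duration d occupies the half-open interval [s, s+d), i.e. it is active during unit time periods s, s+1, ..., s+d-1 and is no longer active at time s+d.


Each activity i is active on [start_i, start_i + duration_i).
Compute total resource usage per time slot:
  t=0: active resources = [1], total = 1
  t=1: active resources = [1, 1], total = 2
  t=2: active resources = [1, 1], total = 2
  t=3: active resources = [1, 6], total = 7
  t=4: active resources = [1, 6], total = 7
  t=5: active resources = [1, 6], total = 7
  t=6: active resources = [6], total = 6
  t=7: active resources = [6, 6], total = 12
  t=8: active resources = [6, 6], total = 12
  t=9: active resources = [6], total = 6
Peak resource demand = 12

12


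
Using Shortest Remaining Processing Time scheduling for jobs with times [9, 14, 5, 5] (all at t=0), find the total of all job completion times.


Since all jobs arrive at t=0, SRPT equals SPT ordering.
SPT order: [5, 5, 9, 14]
Completion times:
  Job 1: p=5, C=5
  Job 2: p=5, C=10
  Job 3: p=9, C=19
  Job 4: p=14, C=33
Total completion time = 5 + 10 + 19 + 33 = 67

67


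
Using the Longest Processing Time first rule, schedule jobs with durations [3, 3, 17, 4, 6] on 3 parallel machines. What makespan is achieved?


Sort jobs in decreasing order (LPT): [17, 6, 4, 3, 3]
Assign each job to the least loaded machine:
  Machine 1: jobs [17], load = 17
  Machine 2: jobs [6, 3], load = 9
  Machine 3: jobs [4, 3], load = 7
Makespan = max load = 17

17


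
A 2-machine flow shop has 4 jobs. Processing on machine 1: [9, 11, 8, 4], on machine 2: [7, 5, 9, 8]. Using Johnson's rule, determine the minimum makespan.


Apply Johnson's rule:
  Group 1 (a <= b): [(4, 4, 8), (3, 8, 9)]
  Group 2 (a > b): [(1, 9, 7), (2, 11, 5)]
Optimal job order: [4, 3, 1, 2]
Schedule:
  Job 4: M1 done at 4, M2 done at 12
  Job 3: M1 done at 12, M2 done at 21
  Job 1: M1 done at 21, M2 done at 28
  Job 2: M1 done at 32, M2 done at 37
Makespan = 37

37


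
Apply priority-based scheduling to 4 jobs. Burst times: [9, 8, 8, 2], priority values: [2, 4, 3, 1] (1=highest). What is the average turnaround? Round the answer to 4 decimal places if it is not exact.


Sort by priority (ascending = highest first):
Order: [(1, 2), (2, 9), (3, 8), (4, 8)]
Completion times:
  Priority 1, burst=2, C=2
  Priority 2, burst=9, C=11
  Priority 3, burst=8, C=19
  Priority 4, burst=8, C=27
Average turnaround = 59/4 = 14.75

14.75


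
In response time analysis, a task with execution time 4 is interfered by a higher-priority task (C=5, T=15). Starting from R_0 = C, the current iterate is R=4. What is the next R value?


R_next = C + ceil(R_prev / T_hp) * C_hp
ceil(4 / 15) = ceil(0.2667) = 1
Interference = 1 * 5 = 5
R_next = 4 + 5 = 9

9


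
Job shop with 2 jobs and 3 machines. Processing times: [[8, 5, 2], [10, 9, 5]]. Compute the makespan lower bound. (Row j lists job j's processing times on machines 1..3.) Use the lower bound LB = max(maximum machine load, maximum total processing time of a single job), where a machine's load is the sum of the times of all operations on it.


Machine loads:
  Machine 1: 8 + 10 = 18
  Machine 2: 5 + 9 = 14
  Machine 3: 2 + 5 = 7
Max machine load = 18
Job totals:
  Job 1: 15
  Job 2: 24
Max job total = 24
Lower bound = max(18, 24) = 24

24


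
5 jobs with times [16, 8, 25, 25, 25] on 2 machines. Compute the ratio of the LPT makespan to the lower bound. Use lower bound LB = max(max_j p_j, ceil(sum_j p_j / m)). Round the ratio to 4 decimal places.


LPT order: [25, 25, 25, 16, 8]
Machine loads after assignment: [50, 49]
LPT makespan = 50
Lower bound = max(max_job, ceil(total/2)) = max(25, 50) = 50
Ratio = 50 / 50 = 1.0

1.0


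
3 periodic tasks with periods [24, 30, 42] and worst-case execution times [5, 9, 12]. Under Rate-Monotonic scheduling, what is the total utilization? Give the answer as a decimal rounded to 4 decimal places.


Compute individual utilizations (exact fractions):
  Task 1: C/T = 5/24 (approx. 0.2083)
  Task 2: C/T = 9/30 = 3/10 (approx. 0.3)
  Task 3: C/T = 12/42 = 2/7 (approx. 0.2857)
Total utilization U = 5/24 + 3/10 + 2/7 = 667/840
Rounded to 4 decimal places: U = 0.7940
RM (Liu & Layland) bound for 3 tasks = 0.779763; compare with U = 667/840 (approx. 0.794048)
bound < U <= 1, so the RM sufficient condition is not met (inconclusive; an exact test such as response-time analysis is needed).

0.7940


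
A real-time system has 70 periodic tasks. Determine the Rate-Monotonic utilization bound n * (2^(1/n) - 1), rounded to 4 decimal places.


Compute 2^(1/70) = 1.0099512906
Subtract 1: 1.0099512906 - 1 = 0.0099512906
Multiply by n: 70 * 0.0099512906 = 0.6965903420
Round to 4 dp: 0.6966

0.6966


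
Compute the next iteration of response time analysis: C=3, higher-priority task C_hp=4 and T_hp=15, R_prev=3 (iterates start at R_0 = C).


R_next = C + ceil(R_prev / T_hp) * C_hp
ceil(3 / 15) = ceil(0.2) = 1
Interference = 1 * 4 = 4
R_next = 3 + 4 = 7

7


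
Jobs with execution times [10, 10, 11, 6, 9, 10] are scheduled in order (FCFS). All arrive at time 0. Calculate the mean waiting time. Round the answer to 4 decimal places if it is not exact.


FCFS order (as given): [10, 10, 11, 6, 9, 10]
Waiting times:
  Job 1: wait = 0
  Job 2: wait = 10
  Job 3: wait = 20
  Job 4: wait = 31
  Job 5: wait = 37
  Job 6: wait = 46
Sum of waiting times = 144
Average waiting time = 144/6 = 24.0

24.0


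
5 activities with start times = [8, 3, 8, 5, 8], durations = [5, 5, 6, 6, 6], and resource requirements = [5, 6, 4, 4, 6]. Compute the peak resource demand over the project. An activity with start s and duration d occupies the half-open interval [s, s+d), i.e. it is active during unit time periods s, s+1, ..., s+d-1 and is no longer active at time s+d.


Each activity i is active on [start_i, start_i + duration_i).
Compute total resource usage per time slot:
  t=0: active resources = [], total = 0
  t=1: active resources = [], total = 0
  t=2: active resources = [], total = 0
  t=3: active resources = [6], total = 6
  t=4: active resources = [6], total = 6
  t=5: active resources = [6, 4], total = 10
  t=6: active resources = [6, 4], total = 10
  t=7: active resources = [6, 4], total = 10
  t=8: active resources = [5, 4, 4, 6], total = 19
  t=9: active resources = [5, 4, 4, 6], total = 19
  t=10: active resources = [5, 4, 4, 6], total = 19
  t=11: active resources = [5, 4, 6], total = 15
  t=12: active resources = [5, 4, 6], total = 15
  t=13: active resources = [4, 6], total = 10
Peak resource demand = 19

19


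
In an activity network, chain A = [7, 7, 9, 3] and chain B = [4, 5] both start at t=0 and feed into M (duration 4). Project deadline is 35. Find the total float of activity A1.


Forward pass: ES(A1) = sum of predecessors on chain A = 0
EF = ES + duration = 0 + 7 = 7
Backward pass: LF(M) = deadline = 35; LS(M) = 35 - 4 = 31
LF(A1) = LS(M) - sum(successors on chain A) = 31 - 19 = 12
LS = LF - duration = 12 - 7 = 5
Total float = LS - ES = 5 - 0 = 5

5


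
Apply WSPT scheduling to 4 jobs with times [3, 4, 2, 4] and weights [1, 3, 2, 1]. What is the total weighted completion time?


Compute p/w ratios and sort ascending (WSPT): [(2, 2), (4, 3), (3, 1), (4, 1)]
Compute weighted completion times:
  Job (p=2,w=2): C=2, w*C=2*2=4
  Job (p=4,w=3): C=6, w*C=3*6=18
  Job (p=3,w=1): C=9, w*C=1*9=9
  Job (p=4,w=1): C=13, w*C=1*13=13
Total weighted completion time = 44

44


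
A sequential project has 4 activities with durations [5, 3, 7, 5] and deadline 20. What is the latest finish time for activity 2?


LF(activity 2) = deadline - sum of successor durations
Successors: activities 3 through 4 with durations [7, 5]
Sum of successor durations = 12
LF = 20 - 12 = 8

8


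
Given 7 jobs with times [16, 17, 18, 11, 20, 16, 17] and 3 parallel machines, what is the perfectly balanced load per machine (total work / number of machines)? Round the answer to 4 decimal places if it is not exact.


Total processing time = 16 + 17 + 18 + 11 + 20 + 16 + 17 = 115
Number of machines = 3
Ideal balanced load = 115 / 3 = 38.3333

38.3333


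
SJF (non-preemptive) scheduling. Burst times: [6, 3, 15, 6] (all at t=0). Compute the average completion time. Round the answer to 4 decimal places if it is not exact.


SJF order (ascending): [3, 6, 6, 15]
Completion times:
  Job 1: burst=3, C=3
  Job 2: burst=6, C=9
  Job 3: burst=6, C=15
  Job 4: burst=15, C=30
Average completion = 57/4 = 14.25

14.25


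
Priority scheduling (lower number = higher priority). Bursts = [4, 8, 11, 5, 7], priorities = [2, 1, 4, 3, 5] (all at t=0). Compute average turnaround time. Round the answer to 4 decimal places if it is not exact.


Sort by priority (ascending = highest first):
Order: [(1, 8), (2, 4), (3, 5), (4, 11), (5, 7)]
Completion times:
  Priority 1, burst=8, C=8
  Priority 2, burst=4, C=12
  Priority 3, burst=5, C=17
  Priority 4, burst=11, C=28
  Priority 5, burst=7, C=35
Average turnaround = 100/5 = 20.0

20.0


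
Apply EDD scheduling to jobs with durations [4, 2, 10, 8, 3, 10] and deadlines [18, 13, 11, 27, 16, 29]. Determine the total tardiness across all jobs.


Sort by due date (EDD order): [(10, 11), (2, 13), (3, 16), (4, 18), (8, 27), (10, 29)]
Compute completion times and tardiness:
  Job 1: p=10, d=11, C=10, tardiness=max(0,10-11)=0
  Job 2: p=2, d=13, C=12, tardiness=max(0,12-13)=0
  Job 3: p=3, d=16, C=15, tardiness=max(0,15-16)=0
  Job 4: p=4, d=18, C=19, tardiness=max(0,19-18)=1
  Job 5: p=8, d=27, C=27, tardiness=max(0,27-27)=0
  Job 6: p=10, d=29, C=37, tardiness=max(0,37-29)=8
Total tardiness = 9

9


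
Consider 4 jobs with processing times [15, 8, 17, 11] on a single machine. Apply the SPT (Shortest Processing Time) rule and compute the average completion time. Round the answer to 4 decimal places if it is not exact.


Sort jobs by processing time (SPT order): [8, 11, 15, 17]
Compute completion times sequentially:
  Job 1: processing = 8, completes at 8
  Job 2: processing = 11, completes at 19
  Job 3: processing = 15, completes at 34
  Job 4: processing = 17, completes at 51
Sum of completion times = 112
Average completion time = 112/4 = 28.0

28.0
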